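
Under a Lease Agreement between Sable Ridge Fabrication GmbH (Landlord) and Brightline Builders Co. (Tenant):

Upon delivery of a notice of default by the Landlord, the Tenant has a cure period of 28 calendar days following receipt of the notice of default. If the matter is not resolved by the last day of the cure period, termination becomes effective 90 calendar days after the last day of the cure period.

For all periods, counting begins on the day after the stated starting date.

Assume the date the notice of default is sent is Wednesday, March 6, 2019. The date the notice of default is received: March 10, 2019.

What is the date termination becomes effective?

The last day of the cure period: March 10, 2019 + 28 days = April 7, 2019.
The date termination becomes effective: April 7, 2019 + 90 days = July 6, 2019.

July 6, 2019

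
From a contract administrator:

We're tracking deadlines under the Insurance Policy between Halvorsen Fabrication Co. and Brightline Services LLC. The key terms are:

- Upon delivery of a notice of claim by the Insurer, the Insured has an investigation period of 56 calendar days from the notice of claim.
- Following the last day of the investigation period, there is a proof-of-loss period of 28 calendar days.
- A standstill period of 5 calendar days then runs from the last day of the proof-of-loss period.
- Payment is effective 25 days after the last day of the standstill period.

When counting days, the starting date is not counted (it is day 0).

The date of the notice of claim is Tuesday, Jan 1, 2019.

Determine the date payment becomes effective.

The last day of the investigation period: Jan 1, 2019 + 56 days = Feb 26, 2019.
Adding 28 calendar days to Feb 26, 2019 gives Mar 26, 2019, which is the last day of the proof-of-loss period.
The last day of the standstill period: Mar 26, 2019 + 5 days = Mar 31, 2019.
The date payment becomes effective: Mar 31, 2019 + 25 days = Apr 25, 2019.

Apr 25, 2019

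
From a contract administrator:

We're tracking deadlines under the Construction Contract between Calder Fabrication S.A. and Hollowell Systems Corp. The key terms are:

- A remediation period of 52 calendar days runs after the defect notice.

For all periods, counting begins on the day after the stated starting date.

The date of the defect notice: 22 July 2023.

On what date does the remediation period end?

The last day of the remediation period: 52 calendar days after 22 July 2023 is 12 September 2023.

12 September 2023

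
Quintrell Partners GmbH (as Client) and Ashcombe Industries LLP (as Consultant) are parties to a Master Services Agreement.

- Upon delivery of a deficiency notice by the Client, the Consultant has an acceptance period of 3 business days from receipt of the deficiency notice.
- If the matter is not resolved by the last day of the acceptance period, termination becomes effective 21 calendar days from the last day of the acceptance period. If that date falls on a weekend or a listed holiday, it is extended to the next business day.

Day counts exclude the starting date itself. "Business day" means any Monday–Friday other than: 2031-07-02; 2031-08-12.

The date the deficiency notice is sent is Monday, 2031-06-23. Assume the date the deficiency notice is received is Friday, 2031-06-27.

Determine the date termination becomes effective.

2031-07-24

The last day of the acceptance period: 3 business days after Friday, 2031-06-27, skipping weekends and the listed holiday on Jul 2 — Jun 30, Jul 1, Jul 3 — lands on Thursday, 2031-07-03.
The date termination becomes effective: 2031-07-03 + 21 days = 2031-07-24. 2031-07-24 is a Thursday and is not a listed holiday, so no roll-forward applies.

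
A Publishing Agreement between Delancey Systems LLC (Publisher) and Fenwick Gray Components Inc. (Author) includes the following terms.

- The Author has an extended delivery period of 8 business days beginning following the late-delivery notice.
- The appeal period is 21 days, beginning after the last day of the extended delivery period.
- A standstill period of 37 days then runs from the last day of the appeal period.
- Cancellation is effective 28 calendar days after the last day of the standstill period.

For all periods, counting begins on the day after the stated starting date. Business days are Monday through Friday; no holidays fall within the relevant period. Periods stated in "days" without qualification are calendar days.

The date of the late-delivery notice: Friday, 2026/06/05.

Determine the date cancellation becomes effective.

2026/09/11

The last day of the extended delivery period: counting 8 business days from Friday, 2026/06/05 (Jun 8, Jun 9, Jun 10, Jun 11, Jun 12, Jun 15, Jun 16, Jun 17, skipping weekends) reaches Wednesday, 2026/06/17.
The last day of the appeal period: 2026/06/17 + 21 days = 2026/07/08.
The last day of the standstill period: 37 calendar days after 2026/07/08 is 2026/08/14.
The date cancellation becomes effective: 28 calendar days after 2026/08/14 is 2026/09/11.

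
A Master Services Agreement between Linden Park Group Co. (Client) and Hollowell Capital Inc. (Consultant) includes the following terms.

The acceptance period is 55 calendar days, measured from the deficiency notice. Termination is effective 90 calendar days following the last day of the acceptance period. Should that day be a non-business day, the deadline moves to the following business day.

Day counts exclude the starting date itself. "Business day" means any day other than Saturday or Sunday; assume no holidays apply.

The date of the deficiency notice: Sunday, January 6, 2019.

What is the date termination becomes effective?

The last day of the acceptance period: January 6, 2019 + 55 days = March 2, 2019.
The date termination becomes effective: March 2, 2019 + 90 days = May 31, 2019. May 31, 2019 is a Friday, so no roll-forward applies.

May 31, 2019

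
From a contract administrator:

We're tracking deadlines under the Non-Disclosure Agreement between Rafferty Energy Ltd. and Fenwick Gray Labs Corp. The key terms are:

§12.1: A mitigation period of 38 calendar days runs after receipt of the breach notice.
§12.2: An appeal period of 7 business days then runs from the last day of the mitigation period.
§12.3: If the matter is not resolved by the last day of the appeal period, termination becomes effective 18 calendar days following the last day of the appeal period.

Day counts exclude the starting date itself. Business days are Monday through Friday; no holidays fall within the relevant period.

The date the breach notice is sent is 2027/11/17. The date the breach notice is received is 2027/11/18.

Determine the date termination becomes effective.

2028/01/22

Adding 38 calendar days to 2027/11/18 gives 2027/12/26, which is the last day of the mitigation period.
From Sunday, 2027/12/26, 7 business days (Dec 27, Dec 28, Dec 29, Dec 30, Dec 31, Jan 3, Jan 4, skipping weekends) brings us to Tuesday, 2028/01/04, which is the last day of the appeal period.
The date termination becomes effective: 2028/01/04 + 18 days = 2028/01/22.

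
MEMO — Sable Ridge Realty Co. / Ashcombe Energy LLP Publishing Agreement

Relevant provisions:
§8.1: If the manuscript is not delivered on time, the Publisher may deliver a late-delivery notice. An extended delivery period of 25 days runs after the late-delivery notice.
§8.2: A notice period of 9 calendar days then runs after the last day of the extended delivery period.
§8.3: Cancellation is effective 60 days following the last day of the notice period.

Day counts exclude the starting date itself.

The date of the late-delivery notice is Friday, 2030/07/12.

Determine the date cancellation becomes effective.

Adding 25 calendar days to 2030/07/12 gives 2030/08/06, which is the last day of the extended delivery period.
Adding 9 calendar days to 2030/08/06 gives 2030/08/15, which is the last day of the notice period.
Adding 60 calendar days to 2030/08/15 gives 2030/10/14, which is the date cancellation becomes effective.

2030/10/14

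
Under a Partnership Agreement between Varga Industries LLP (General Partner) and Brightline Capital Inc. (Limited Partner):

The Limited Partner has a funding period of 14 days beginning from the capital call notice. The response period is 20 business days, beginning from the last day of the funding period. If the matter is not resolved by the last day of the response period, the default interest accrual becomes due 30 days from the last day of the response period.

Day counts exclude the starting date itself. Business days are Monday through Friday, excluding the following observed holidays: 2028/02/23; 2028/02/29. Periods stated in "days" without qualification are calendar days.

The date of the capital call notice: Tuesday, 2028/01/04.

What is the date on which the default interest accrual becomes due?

2028/03/16

Adding 14 calendar days to 2028/01/04 gives 2028/01/18, which is the last day of the funding period.
The last day of the response period: 20 business days after Tuesday, 2028/01/18, skipping weekends — Jan 19, Jan 20, Jan 21, Jan 24, …, Feb 11, Feb 14, Feb 15 — lands on Tuesday, 2028/02/15.
The date on which the default interest accrual becomes due: 30 calendar days after 2028/02/15 is 2028/03/16.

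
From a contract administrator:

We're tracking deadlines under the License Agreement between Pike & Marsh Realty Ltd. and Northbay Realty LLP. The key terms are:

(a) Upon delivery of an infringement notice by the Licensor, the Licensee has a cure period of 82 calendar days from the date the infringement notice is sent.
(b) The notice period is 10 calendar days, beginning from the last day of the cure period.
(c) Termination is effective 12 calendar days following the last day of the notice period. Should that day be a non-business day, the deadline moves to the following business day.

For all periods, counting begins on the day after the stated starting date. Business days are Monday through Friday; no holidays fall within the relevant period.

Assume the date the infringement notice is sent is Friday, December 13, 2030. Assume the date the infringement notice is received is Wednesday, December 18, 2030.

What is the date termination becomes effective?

Adding 82 calendar days to December 13, 2030 gives March 5, 2031, which is the last day of the cure period.
The last day of the notice period: 10 calendar days after March 5, 2031 is March 15, 2031.
Adding 12 calendar days to March 15, 2031 gives March 27, 2031, which is the date termination becomes effective. March 27, 2031 is a Thursday, so no roll-forward applies.

March 27, 2031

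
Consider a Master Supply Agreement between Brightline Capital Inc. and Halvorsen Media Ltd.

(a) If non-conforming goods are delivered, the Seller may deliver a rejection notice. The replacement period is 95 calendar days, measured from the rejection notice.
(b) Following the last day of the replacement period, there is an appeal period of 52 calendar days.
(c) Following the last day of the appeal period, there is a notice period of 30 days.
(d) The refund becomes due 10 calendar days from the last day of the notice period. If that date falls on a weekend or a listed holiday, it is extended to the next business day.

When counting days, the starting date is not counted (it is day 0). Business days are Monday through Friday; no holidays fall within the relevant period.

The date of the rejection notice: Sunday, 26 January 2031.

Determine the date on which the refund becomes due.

1 August 2031

The last day of the replacement period: 95 calendar days after 26 January 2031 is 1 May 2031.
The last day of the appeal period: 1 May 2031 + 52 days = 22 June 2031.
The last day of the notice period: 30 calendar days after 22 June 2031 is 22 July 2031.
The date on which the refund becomes due: 10 calendar days after 22 July 2031 is 1 August 2031. 1 August 2031 is a Friday, so no roll-forward applies.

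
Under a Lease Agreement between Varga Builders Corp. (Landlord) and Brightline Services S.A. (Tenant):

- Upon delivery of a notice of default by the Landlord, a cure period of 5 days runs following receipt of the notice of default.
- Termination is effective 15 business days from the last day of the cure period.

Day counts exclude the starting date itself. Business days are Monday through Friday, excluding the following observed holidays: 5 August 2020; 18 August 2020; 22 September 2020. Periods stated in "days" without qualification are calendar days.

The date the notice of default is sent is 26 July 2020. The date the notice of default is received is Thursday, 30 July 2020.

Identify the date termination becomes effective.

Adding 5 calendar days to 30 July 2020 gives 4 August 2020, which is the last day of the cure period.
The date termination becomes effective: 15 business days after Tuesday, 4 August 2020, skipping weekends and the listed holidays on Aug 5, Aug 18 — Aug 6, Aug 7, Aug 10, Aug 11, …, Aug 25, Aug 26, Aug 27 — lands on Thursday, 27 August 2020.

27 August 2020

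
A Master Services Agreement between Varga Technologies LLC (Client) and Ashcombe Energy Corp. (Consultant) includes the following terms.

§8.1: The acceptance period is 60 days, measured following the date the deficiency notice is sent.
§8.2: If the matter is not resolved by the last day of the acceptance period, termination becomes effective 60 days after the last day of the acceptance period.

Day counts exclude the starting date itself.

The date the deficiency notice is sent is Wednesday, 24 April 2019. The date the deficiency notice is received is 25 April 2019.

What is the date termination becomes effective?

22 August 2019

The last day of the acceptance period: 60 calendar days after 24 April 2019 is 23 June 2019.
The date termination becomes effective: 23 June 2019 + 60 days = 22 August 2019.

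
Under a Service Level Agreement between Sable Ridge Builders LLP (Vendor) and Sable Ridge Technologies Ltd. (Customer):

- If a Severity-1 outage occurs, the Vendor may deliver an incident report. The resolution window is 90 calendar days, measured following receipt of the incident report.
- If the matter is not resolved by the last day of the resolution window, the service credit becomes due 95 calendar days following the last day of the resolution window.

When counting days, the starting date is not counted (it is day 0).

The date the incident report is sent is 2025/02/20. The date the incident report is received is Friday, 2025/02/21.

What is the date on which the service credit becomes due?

2025/08/25

Adding 90 calendar days to 2025/02/21 gives 2025/05/22, which is the last day of the resolution window.
The date on which the service credit becomes due: 95 calendar days after 2025/05/22 is 2025/08/25.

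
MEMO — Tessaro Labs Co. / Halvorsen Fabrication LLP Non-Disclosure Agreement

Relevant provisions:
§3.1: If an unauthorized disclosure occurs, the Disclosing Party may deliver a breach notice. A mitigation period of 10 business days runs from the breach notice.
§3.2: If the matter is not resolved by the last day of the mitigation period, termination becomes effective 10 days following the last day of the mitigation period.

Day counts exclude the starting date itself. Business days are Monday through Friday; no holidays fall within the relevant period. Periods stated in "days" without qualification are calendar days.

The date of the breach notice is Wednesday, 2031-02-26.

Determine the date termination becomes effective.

2031-03-22

The last day of the mitigation period: 10 business days after Wednesday, 2031-02-26, skipping weekends — Feb 27, Feb 28, Mar 3, Mar 4, Mar 5, Mar 6, Mar 7, Mar 10, Mar 11, Mar 12 — lands on Wednesday, 2031-03-12.
Adding 10 calendar days to 2031-03-12 gives 2031-03-22, which is the date termination becomes effective.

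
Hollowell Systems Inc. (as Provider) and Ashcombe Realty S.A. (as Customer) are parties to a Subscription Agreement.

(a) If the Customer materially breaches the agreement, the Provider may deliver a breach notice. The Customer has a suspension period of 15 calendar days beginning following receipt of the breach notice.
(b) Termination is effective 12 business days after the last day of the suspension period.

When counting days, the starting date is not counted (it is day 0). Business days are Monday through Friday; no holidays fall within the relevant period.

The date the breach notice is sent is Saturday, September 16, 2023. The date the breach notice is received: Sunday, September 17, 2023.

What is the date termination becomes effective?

The last day of the suspension period: September 17, 2023 + 15 days = October 2, 2023.
The date termination becomes effective: 12 business days after Monday, October 2, 2023, skipping weekends — Oct 3, Oct 4, Oct 5, Oct 6, …, Oct 16, Oct 17, Oct 18 — lands on Wednesday, October 18, 2023.

October 18, 2023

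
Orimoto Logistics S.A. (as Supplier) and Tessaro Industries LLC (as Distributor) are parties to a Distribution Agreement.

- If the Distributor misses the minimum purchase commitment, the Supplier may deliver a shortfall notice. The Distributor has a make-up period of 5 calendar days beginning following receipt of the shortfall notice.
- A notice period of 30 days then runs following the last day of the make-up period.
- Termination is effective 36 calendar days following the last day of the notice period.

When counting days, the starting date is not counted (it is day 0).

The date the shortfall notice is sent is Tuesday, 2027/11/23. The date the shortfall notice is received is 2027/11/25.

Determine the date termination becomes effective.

2028/02/04

Adding 5 calendar days to 2027/11/25 gives 2027/11/30, which is the last day of the make-up period.
Adding 30 calendar days to 2027/11/30 gives 2027/12/30, which is the last day of the notice period.
The date termination becomes effective: 2027/12/30 + 36 days = 2028/02/04.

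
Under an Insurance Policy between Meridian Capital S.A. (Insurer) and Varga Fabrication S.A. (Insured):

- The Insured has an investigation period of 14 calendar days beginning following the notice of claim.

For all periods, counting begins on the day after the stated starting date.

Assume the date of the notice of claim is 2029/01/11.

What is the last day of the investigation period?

Adding 14 calendar days to 2029/01/11 gives 2029/01/25, which is the last day of the investigation period.

2029/01/25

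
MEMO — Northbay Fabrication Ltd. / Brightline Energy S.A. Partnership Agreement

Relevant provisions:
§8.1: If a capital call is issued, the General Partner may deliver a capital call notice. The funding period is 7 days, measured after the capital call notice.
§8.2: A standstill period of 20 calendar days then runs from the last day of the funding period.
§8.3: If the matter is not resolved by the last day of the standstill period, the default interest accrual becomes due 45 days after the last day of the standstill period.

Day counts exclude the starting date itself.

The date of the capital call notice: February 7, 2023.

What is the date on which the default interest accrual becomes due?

April 20, 2023

Adding 7 calendar days to February 7, 2023 gives February 14, 2023, which is the last day of the funding period.
Adding 20 calendar days to February 14, 2023 gives March 6, 2023, which is the last day of the standstill period.
The date on which the default interest accrual becomes due: March 6, 2023 + 45 days = April 20, 2023.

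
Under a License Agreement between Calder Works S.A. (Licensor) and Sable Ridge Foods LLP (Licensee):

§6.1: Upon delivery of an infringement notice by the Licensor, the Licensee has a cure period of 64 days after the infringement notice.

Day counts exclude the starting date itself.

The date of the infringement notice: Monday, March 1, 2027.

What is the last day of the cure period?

May 4, 2027

The last day of the cure period: March 1, 2027 + 64 days = May 4, 2027.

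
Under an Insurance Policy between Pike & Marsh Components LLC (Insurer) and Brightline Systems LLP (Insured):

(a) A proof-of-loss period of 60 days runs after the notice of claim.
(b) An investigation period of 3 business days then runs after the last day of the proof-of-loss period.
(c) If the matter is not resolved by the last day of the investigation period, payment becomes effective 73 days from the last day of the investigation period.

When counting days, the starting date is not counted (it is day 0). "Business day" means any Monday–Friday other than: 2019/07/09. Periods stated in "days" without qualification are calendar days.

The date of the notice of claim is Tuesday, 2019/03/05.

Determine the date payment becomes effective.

2019/07/20

The last day of the proof-of-loss period: 60 calendar days after 2019/03/05 is 2019/05/04.
From Saturday, 2019/05/04, 3 business days (May 6, May 7, May 8, skipping weekends) brings us to Wednesday, 2019/05/08, which is the last day of the investigation period.
Adding 73 calendar days to 2019/05/08 gives 2019/07/20, which is the date payment becomes effective.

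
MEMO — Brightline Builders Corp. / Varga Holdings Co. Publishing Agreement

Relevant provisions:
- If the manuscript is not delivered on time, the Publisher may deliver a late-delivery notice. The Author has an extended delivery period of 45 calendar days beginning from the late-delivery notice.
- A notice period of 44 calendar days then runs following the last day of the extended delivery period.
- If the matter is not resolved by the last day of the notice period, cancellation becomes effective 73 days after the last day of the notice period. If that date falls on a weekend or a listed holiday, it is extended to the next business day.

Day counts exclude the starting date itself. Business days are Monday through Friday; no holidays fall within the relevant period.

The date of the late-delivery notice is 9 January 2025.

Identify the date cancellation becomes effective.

20 June 2025

Adding 45 calendar days to 9 January 2025 gives 23 February 2025, which is the last day of the extended delivery period.
Adding 44 calendar days to 23 February 2025 gives 8 April 2025, which is the last day of the notice period.
The date cancellation becomes effective: 8 April 2025 + 73 days = 20 June 2025. 20 June 2025 is a Friday, so no roll-forward applies.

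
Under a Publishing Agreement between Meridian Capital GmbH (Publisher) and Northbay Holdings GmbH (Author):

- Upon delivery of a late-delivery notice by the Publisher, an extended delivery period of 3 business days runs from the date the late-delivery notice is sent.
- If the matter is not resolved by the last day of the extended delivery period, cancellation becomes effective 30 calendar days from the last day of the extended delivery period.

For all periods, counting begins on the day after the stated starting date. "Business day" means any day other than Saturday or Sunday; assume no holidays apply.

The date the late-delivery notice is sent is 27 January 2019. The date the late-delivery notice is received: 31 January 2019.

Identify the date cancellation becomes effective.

From Sunday, 27 January 2019, 3 business days (Jan 28, Jan 29, Jan 30, skipping weekends) brings us to Wednesday, 30 January 2019, which is the last day of the extended delivery period.
The date cancellation becomes effective: 30 calendar days after 30 January 2019 is 1 March 2019.

1 March 2019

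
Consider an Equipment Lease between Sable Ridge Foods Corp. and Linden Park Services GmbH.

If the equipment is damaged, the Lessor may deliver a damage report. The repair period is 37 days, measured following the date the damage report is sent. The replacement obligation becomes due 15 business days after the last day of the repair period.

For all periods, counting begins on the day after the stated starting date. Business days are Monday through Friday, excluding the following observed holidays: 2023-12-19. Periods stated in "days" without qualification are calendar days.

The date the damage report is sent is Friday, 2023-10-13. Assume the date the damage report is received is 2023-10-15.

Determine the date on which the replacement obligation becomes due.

The last day of the repair period: 37 calendar days after 2023-10-13 is 2023-11-19.
The date on which the replacement obligation becomes due: counting 15 business days from Sunday, 2023-11-19 (Nov 20, Nov 21, Nov 22, Nov 23, …, Dec 6, Dec 7, Dec 8, skipping weekends) reaches Friday, 2023-12-08.

2023-12-08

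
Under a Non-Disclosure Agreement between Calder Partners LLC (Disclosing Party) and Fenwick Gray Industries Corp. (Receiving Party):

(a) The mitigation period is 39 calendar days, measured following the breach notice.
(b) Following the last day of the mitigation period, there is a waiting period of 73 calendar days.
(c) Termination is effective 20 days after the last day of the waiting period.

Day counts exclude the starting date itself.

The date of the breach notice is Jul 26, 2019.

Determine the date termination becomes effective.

The last day of the mitigation period: 39 calendar days after Jul 26, 2019 is Sep 3, 2019.
Adding 73 calendar days to Sep 3, 2019 gives Nov 15, 2019, which is the last day of the waiting period.
Adding 20 calendar days to Nov 15, 2019 gives Dec 5, 2019, which is the date termination becomes effective.

Dec 5, 2019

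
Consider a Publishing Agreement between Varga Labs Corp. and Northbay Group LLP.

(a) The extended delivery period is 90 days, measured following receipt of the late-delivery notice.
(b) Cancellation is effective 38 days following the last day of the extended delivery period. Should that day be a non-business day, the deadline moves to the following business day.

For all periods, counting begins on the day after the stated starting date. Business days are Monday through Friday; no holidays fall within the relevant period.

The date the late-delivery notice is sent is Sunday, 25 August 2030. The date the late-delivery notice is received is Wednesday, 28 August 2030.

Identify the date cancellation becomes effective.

The last day of the extended delivery period: 90 calendar days after 28 August 2030 is 26 November 2030.
Adding 38 calendar days to 26 November 2030 gives 3 January 2031, which is the date cancellation becomes effective. 3 January 2031 is a Friday, so no roll-forward applies.

3 January 2031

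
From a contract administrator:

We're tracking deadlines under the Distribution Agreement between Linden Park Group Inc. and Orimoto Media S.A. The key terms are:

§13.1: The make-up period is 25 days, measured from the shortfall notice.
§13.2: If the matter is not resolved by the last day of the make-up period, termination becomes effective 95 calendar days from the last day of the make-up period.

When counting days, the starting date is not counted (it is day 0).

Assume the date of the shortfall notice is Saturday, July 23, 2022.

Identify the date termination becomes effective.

November 20, 2022

Adding 25 calendar days to July 23, 2022 gives August 17, 2022, which is the last day of the make-up period.
The date termination becomes effective: August 17, 2022 + 95 days = November 20, 2022.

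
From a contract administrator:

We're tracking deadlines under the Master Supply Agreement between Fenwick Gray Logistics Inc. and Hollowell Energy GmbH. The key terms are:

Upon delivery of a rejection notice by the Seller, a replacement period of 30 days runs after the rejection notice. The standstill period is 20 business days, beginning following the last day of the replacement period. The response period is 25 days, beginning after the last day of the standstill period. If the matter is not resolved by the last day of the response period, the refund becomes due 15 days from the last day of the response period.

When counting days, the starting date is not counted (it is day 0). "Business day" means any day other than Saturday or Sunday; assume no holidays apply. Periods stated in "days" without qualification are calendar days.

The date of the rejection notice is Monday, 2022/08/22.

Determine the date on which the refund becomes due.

The last day of the replacement period: 2022/08/22 + 30 days = 2022/09/21.
The last day of the standstill period: 20 business days after Wednesday, 2022/09/21, skipping weekends — Sep 22, Sep 23, Sep 26, Sep 27, …, Oct 17, Oct 18, Oct 19 — lands on Wednesday, 2022/10/19.
The last day of the response period: 2022/10/19 + 25 days = 2022/11/13.
The date on which the refund becomes due: 15 calendar days after 2022/11/13 is 2022/11/28.

2022/11/28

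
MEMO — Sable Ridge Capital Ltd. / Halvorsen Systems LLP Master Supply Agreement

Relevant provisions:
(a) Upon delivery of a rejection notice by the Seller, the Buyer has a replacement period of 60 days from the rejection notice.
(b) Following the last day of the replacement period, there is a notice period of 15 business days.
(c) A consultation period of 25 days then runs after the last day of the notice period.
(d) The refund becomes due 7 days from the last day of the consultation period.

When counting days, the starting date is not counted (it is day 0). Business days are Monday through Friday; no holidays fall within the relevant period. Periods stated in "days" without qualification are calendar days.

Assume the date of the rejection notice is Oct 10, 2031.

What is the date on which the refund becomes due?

Jan 31, 2032

The last day of the replacement period: Oct 10, 2031 + 60 days = Dec 9, 2031.
The last day of the notice period: counting 15 business days from Tuesday, Dec 9, 2031 (Dec 10, Dec 11, Dec 12, Dec 15, …, Dec 26, Dec 29, Dec 30, skipping weekends) reaches Tuesday, Dec 30, 2031.
The last day of the consultation period: 25 calendar days after Dec 30, 2031 is Jan 24, 2032.
The date on which the refund becomes due: Jan 24, 2032 + 7 days = Jan 31, 2032.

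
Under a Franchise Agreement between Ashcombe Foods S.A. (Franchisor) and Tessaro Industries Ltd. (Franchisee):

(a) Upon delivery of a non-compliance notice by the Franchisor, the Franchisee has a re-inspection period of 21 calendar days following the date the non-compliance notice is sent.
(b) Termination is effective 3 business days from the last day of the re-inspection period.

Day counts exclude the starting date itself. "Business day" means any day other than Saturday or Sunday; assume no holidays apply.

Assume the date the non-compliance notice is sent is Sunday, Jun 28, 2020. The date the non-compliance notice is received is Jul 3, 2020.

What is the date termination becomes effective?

Adding 21 calendar days to Jun 28, 2020 gives Jul 19, 2020, which is the last day of the re-inspection period.
The date termination becomes effective: 3 business days after Sunday, Jul 19, 2020, skipping weekends — Jul 20, Jul 21, Jul 22 — lands on Wednesday, Jul 22, 2020.

Jul 22, 2020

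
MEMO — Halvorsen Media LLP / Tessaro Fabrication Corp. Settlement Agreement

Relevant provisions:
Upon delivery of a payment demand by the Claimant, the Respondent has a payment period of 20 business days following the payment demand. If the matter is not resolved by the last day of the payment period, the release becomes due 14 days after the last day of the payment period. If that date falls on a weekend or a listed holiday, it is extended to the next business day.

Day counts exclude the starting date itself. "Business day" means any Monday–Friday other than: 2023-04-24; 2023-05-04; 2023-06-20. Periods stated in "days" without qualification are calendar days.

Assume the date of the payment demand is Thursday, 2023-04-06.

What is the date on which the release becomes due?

2023-05-22

From Thursday, 2023-04-06, 20 business days (Apr 7, Apr 10, Apr 11, Apr 12, …, May 3, May 5, May 8, skipping weekends and the listed holidays on Apr 24, May 4) brings us to Monday, 2023-05-08, which is the last day of the payment period.
The date on which the release becomes due: 2023-05-08 + 14 days = 2023-05-22. 2023-05-22 is a Monday and is not a listed holiday, so no roll-forward applies.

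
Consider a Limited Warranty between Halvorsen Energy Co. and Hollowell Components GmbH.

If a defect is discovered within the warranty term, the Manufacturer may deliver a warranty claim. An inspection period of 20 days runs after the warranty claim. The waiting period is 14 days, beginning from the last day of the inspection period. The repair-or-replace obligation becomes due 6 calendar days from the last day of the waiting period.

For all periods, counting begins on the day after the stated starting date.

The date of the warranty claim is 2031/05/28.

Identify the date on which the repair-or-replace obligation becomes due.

2031/07/07

The last day of the inspection period: 20 calendar days after 2031/05/28 is 2031/06/17.
The last day of the waiting period: 2031/06/17 + 14 days = 2031/07/01.
Adding 6 calendar days to 2031/07/01 gives 2031/07/07, which is the date on which the repair-or-replace obligation becomes due.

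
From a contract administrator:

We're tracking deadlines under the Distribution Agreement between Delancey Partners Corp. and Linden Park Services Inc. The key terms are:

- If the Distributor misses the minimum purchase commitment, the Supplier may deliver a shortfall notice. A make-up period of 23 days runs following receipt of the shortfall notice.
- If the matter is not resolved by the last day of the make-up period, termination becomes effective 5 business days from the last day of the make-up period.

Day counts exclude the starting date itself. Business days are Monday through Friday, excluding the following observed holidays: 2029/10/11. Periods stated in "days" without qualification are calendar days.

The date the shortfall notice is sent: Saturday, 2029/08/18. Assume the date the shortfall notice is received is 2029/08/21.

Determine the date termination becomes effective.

Adding 23 calendar days to 2029/08/21 gives 2029/09/13, which is the last day of the make-up period.
From Thursday, 2029/09/13, 5 business days (Sep 14, Sep 17, Sep 18, Sep 19, Sep 20, skipping weekends) brings us to Thursday, 2029/09/20, which is the date termination becomes effective.

2029/09/20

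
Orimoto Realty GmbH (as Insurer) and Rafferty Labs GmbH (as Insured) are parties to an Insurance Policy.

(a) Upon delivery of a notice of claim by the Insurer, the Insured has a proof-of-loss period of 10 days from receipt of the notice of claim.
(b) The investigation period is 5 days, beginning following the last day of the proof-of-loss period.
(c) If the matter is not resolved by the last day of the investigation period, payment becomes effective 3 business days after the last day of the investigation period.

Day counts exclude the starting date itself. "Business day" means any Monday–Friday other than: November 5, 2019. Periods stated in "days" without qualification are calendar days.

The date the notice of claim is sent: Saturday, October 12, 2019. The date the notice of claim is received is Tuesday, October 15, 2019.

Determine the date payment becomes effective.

November 4, 2019

The last day of the proof-of-loss period: 10 calendar days after October 15, 2019 is October 25, 2019.
Adding 5 calendar days to October 25, 2019 gives October 30, 2019, which is the last day of the investigation period.
From Wednesday, October 30, 2019, 3 business days (Oct 31, Nov 1, Nov 4, skipping weekends) brings us to Monday, November 4, 2019, which is the date payment becomes effective.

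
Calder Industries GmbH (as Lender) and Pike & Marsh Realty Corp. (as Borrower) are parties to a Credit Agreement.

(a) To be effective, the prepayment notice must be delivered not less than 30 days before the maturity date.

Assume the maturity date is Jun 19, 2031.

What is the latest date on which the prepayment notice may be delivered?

Counting back 30 calendar days from Jun 19, 2031 gives May 20, 2031.

May 20, 2031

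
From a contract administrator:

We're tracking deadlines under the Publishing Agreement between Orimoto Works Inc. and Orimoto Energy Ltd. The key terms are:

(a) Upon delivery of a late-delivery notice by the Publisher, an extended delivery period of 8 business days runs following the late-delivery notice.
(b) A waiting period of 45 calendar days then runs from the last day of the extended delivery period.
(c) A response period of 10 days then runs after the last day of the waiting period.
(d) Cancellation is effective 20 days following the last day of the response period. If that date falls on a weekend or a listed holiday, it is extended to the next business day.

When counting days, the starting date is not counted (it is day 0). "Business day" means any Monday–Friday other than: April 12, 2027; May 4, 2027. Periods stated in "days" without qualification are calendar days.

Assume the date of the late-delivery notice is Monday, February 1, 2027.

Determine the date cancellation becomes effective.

From Monday, February 1, 2027, 8 business days (Feb 2, Feb 3, Feb 4, Feb 5, Feb 8, Feb 9, Feb 10, Feb 11, skipping weekends) brings us to Thursday, February 11, 2027, which is the last day of the extended delivery period.
The last day of the waiting period: 45 calendar days after February 11, 2027 is March 28, 2027.
Adding 10 calendar days to March 28, 2027 gives April 7, 2027, which is the last day of the response period.
The date cancellation becomes effective: 20 calendar days after April 7, 2027 is April 27, 2027. April 27, 2027 is a Tuesday and is not a listed holiday, so no roll-forward applies.

April 27, 2027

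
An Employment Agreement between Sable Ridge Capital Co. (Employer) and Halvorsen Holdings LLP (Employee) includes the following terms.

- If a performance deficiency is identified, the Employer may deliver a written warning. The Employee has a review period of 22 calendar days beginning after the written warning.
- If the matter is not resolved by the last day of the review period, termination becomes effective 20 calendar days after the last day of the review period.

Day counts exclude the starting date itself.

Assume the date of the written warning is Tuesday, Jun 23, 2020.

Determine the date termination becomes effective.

Aug 4, 2020

The last day of the review period: Jun 23, 2020 + 22 days = Jul 15, 2020.
The date termination becomes effective: 20 calendar days after Jul 15, 2020 is Aug 4, 2020.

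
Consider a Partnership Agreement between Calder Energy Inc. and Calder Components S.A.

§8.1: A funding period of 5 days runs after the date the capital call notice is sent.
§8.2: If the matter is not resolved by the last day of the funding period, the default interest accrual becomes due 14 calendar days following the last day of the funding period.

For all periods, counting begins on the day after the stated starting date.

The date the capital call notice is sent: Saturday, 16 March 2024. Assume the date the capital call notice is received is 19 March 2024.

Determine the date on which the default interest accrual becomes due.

The last day of the funding period: 5 calendar days after 16 March 2024 is 21 March 2024.
Adding 14 calendar days to 21 March 2024 gives 4 April 2024, which is the date on which the default interest accrual becomes due.

4 April 2024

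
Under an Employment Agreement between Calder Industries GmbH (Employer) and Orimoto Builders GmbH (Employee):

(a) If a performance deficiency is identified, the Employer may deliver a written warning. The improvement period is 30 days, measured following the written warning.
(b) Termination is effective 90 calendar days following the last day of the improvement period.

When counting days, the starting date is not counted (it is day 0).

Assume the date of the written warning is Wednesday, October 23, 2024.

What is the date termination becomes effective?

February 20, 2025

The last day of the improvement period: 30 calendar days after October 23, 2024 is November 22, 2024.
Adding 90 calendar days to November 22, 2024 gives February 20, 2025, which is the date termination becomes effective.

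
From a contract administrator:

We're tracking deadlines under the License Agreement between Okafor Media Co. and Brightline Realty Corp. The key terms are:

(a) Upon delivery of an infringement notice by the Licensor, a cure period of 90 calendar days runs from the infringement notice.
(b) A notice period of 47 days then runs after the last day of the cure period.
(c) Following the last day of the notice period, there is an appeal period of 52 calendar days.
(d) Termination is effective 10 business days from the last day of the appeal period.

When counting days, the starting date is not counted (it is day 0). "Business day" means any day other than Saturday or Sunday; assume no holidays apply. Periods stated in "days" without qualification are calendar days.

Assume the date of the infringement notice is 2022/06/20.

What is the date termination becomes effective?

2023/01/09

The last day of the cure period: 90 calendar days after 2022/06/20 is 2022/09/18.
Adding 47 calendar days to 2022/09/18 gives 2022/11/04, which is the last day of the notice period.
Adding 52 calendar days to 2022/11/04 gives 2022/12/26, which is the last day of the appeal period.
The date termination becomes effective: counting 10 business days from Monday, 2022/12/26 (Dec 27, Dec 28, Dec 29, Dec 30, Jan 2, Jan 3, Jan 4, Jan 5, Jan 6, Jan 9, skipping weekends) reaches Monday, 2023/01/09.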